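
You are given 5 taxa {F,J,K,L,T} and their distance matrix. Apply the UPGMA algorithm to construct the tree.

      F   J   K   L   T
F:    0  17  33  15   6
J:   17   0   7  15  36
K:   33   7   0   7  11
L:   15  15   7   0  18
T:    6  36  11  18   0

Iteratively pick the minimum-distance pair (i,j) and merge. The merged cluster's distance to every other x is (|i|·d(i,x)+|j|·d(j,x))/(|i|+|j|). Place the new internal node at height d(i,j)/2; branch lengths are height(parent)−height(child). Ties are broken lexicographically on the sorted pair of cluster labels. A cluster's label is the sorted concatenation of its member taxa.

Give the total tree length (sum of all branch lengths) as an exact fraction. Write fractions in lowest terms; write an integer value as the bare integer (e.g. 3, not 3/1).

step 1: merge (F,T) at d=6; branch lengths F→3, T→3; new cluster FT
  updated: d(FT,J)=53/2, d(FT,K)=22, d(FT,L)=33/2
step 2: merge (J,K) at d=7; branch lengths J→7/2, K→7/2; new cluster JK
  updated: d(FT,JK)=97/4, d(JK,L)=11
step 3: merge (JK,L) at d=11; branch lengths JK→2, L→11/2; new cluster JKL
  updated: d(FT,JKL)=65/3
step 4: merge (FT,JKL) at d=65/3; branch lengths FT→47/6, JKL→16/3; new cluster FJKLT
final tree: ((F:3,T:3):47/6,((J:7/2,K:7/2):2,L:11/2):16/3)
total length: 101/3

101/3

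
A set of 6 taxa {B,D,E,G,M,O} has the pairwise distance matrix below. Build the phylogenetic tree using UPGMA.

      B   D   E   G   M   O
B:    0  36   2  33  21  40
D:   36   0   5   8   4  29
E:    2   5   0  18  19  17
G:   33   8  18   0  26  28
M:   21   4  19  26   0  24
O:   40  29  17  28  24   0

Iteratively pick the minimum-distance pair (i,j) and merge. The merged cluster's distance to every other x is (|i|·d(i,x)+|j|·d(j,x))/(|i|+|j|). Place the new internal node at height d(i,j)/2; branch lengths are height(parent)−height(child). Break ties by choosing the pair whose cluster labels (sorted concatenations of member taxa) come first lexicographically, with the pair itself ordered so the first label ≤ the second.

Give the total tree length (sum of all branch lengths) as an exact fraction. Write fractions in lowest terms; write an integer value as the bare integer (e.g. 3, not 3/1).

iteration 1: select B,E (d=2); attach at lengths (1, 1); label the merged cluster BE
  updated: d(BE,D)=41/2, d(BE,G)=51/2, d(BE,M)=20, d(BE,O)=57/2
iteration 2: select D,M (d=4); attach at lengths (2, 2); label the merged cluster DM
  updated: d(BE,DM)=81/4, d(DM,G)=17, d(DM,O)=53/2
iteration 3: select DM,G (d=17); attach at lengths (13/2, 17/2); label the merged cluster DGM
  updated: d(BE,DGM)=22, d(DGM,O)=27
iteration 4: select BE,DGM (d=22); attach at lengths (10, 5/2); label the merged cluster BDEGM
  updated: d(BDEGM,O)=138/5
iteration 5: select BDEGM,O (d=138/5); attach at lengths (14/5, 69/5); label the merged cluster BDEGMO
final tree: (((B:1,E:1):10,((D:2,M:2):13/2,G:17/2):5/2):14/5,O:69/5)
total length: 501/10

501/10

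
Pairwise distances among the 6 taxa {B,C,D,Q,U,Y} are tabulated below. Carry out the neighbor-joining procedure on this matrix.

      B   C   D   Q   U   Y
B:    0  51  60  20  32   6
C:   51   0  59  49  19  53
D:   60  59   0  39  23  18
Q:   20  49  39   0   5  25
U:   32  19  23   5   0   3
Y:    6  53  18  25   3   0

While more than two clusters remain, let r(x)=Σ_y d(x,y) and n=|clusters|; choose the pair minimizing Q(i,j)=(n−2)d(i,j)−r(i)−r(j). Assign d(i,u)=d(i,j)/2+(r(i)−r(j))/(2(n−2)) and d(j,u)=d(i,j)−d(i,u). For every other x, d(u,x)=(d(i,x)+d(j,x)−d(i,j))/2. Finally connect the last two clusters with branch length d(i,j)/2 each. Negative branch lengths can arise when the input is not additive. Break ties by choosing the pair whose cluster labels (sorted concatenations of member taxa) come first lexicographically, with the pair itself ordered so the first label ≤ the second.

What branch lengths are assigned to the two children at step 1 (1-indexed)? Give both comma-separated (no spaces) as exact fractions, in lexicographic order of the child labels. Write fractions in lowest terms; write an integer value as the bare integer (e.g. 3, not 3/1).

iteration 1: select B,Y (d=6, Q=-250); attach at lengths (11, -5); label the merged cluster BY
  updated: d(BY,C)=49, d(BY,D)=36, d(BY,Q)=39/2, d(BY,U)=29/2
iteration 2: select C,U (d=19, Q=-361/2); attach at lengths (343/12, -115/12); label the merged cluster CU
  updated: d(BY,CU)=89/4, d(CU,D)=63/2, d(CU,Q)=35/2
iteration 3: select BY,Q (d=39/2, Q=-459/4); attach at lengths (163/16, 149/16); label the merged cluster BQY
  updated: d(BQY,CU)=81/8, d(BQY,D)=111/4
iteration 4: select BQY,CU (d=81/8, Q=-555/8); attach at lengths (51/16, 111/16); label the merged cluster BCQUY
  updated: d(BCQUY,D)=393/16
iteration 5: select BCQUY,D (d=393/16); attach at lengths (393/32, 393/32); label the merged cluster BCDQUY
final tree: ((((B:11,Y:-5):163/16,Q:149/16):51/16,(C:343/12,U:-115/12):111/16):393/32,D:393/32)
total length: 1267/16

11,-5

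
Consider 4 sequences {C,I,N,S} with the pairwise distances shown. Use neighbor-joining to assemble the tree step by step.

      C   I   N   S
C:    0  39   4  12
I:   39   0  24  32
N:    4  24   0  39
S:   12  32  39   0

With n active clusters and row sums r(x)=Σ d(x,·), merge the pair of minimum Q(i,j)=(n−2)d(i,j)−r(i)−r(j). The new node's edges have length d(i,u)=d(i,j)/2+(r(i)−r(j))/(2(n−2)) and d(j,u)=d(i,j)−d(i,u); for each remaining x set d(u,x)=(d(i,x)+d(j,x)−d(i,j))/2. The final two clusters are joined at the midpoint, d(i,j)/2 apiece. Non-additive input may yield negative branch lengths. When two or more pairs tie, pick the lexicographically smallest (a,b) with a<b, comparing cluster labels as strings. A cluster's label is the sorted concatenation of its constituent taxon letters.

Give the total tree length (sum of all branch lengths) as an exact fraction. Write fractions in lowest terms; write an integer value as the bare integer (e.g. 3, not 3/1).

93/2

iteration 1: select C,N (d=4, Q=-114); attach at lengths (-1, 5); label the merged cluster CN
  updated: d(CN,I)=59/2, d(CN,S)=47/2
iteration 2: select CN,I (d=59/2, Q=-85); attach at lengths (21/2, 19); label the merged cluster CIN
  updated: d(CIN,S)=13
iteration 3: select CIN,S (d=13); attach at lengths (13/2, 13/2); label the merged cluster CINS
final tree: (((C:-1,N:5):21/2,I:19):13/2,S:13/2)
total length: 93/2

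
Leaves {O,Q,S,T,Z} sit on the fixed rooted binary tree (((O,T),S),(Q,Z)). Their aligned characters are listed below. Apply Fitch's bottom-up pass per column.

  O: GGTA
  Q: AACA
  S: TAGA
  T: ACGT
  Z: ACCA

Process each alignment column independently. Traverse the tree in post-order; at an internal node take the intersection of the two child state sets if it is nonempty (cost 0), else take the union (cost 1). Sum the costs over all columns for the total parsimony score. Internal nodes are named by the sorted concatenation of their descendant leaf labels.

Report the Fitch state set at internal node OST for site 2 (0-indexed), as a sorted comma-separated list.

site 0, node OT: O={G} ∪ T={A} → {A,G} (+1)
site 0, node OST: OT={A,G} ∪ S={T} → {A,G,T} (+1)
site 0, node QZ: Q={A} ∩ Z={A} → {A} (+0)
site 0, node OQSTZ: OST={A,G,T} ∩ QZ={A} → {A} (+0)
site 1, node OT: O={G} ∪ T={C} → {C,G} (+1)
site 1, node OST: OT={C,G} ∪ S={A} → {A,C,G} (+1)
site 1, node QZ: Q={A} ∪ Z={C} → {A,C} (+1)
site 1, node OQSTZ: OST={A,C,G} ∩ QZ={A,C} → {A,C} (+0)
site 2, node OT: O={T} ∪ T={G} → {G,T} (+1)
site 2, node OST: OT={G,T} ∩ S={G} → {G} (+0)
site 2, node QZ: Q={C} ∩ Z={C} → {C} (+0)
site 2, node OQSTZ: OST={G} ∪ QZ={C} → {C,G} (+1)
site 3, node OT: O={A} ∪ T={T} → {A,T} (+1)
site 3, node OST: OT={A,T} ∩ S={A} → {A} (+0)
site 3, node QZ: Q={A} ∩ Z={A} → {A} (+0)
site 3, node OQSTZ: OST={A} ∩ QZ={A} → {A} (+0)
per-site changes: [2, 3, 2, 1]; total = 8

G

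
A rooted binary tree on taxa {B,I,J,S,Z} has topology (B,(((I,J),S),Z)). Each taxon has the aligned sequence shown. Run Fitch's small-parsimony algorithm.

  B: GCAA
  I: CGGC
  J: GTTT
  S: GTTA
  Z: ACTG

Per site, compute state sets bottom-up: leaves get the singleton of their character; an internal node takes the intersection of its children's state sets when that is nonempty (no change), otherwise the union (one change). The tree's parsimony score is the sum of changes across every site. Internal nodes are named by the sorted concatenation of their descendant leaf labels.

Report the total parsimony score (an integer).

site 0, node IJ: I={C} ∪ J={G} → {C,G} (+1)
site 0, node IJS: IJ={C,G} ∩ S={G} → {G} (+0)
site 0, node IJSZ: IJS={G} ∪ Z={A} → {A,G} (+1)
site 0, node BIJSZ: B={G} ∩ IJSZ={A,G} → {G} (+0)
site 1, node IJ: I={G} ∪ J={T} → {G,T} (+1)
site 1, node IJS: IJ={G,T} ∩ S={T} → {T} (+0)
site 1, node IJSZ: IJS={T} ∪ Z={C} → {C,T} (+1)
site 1, node BIJSZ: B={C} ∩ IJSZ={C,T} → {C} (+0)
site 2, node IJ: I={G} ∪ J={T} → {G,T} (+1)
site 2, node IJS: IJ={G,T} ∩ S={T} → {T} (+0)
site 2, node IJSZ: IJS={T} ∩ Z={T} → {T} (+0)
site 2, node BIJSZ: B={A} ∪ IJSZ={T} → {A,T} (+1)
site 3, node IJ: I={C} ∪ J={T} → {C,T} (+1)
site 3, node IJS: IJ={C,T} ∪ S={A} → {A,C,T} (+1)
site 3, node IJSZ: IJS={A,C,T} ∪ Z={G} → {A,C,G,T} (+1)
site 3, node BIJSZ: B={A} ∩ IJSZ={A,C,G,T} → {A} (+0)
per-site changes: [2, 2, 2, 3]; total = 9

9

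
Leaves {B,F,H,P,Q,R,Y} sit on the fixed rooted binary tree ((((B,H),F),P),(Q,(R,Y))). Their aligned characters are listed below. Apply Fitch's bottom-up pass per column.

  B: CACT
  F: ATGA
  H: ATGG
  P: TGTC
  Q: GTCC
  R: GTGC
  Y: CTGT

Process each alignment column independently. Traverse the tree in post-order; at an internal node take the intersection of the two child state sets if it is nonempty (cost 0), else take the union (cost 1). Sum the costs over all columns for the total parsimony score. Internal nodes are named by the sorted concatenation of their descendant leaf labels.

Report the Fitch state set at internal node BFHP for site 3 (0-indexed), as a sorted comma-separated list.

A,C,G,T

site 0, node BH: B={C} ∪ H={A} → {A,C} (+1)
site 0, node BFH: BH={A,C} ∩ F={A} → {A} (+0)
site 0, node BFHP: BFH={A} ∪ P={T} → {A,T} (+1)
site 0, node RY: R={G} ∪ Y={C} → {C,G} (+1)
site 0, node QRY: Q={G} ∩ RY={C,G} → {G} (+0)
site 0, node BFHPQRY: BFHP={A,T} ∪ QRY={G} → {A,G,T} (+1)
site 1, node BH: B={A} ∪ H={T} → {A,T} (+1)
site 1, node BFH: BH={A,T} ∩ F={T} → {T} (+0)
site 1, node BFHP: BFH={T} ∪ P={G} → {G,T} (+1)
site 1, node RY: R={T} ∩ Y={T} → {T} (+0)
site 1, node QRY: Q={T} ∩ RY={T} → {T} (+0)
site 1, node BFHPQRY: BFHP={G,T} ∩ QRY={T} → {T} (+0)
site 2, node BH: B={C} ∪ H={G} → {C,G} (+1)
site 2, node BFH: BH={C,G} ∩ F={G} → {G} (+0)
site 2, node BFHP: BFH={G} ∪ P={T} → {G,T} (+1)
site 2, node RY: R={G} ∩ Y={G} → {G} (+0)
site 2, node QRY: Q={C} ∪ RY={G} → {C,G} (+1)
site 2, node BFHPQRY: BFHP={G,T} ∩ QRY={C,G} → {G} (+0)
site 3, node BH: B={T} ∪ H={G} → {G,T} (+1)
site 3, node BFH: BH={G,T} ∪ F={A} → {A,G,T} (+1)
site 3, node BFHP: BFH={A,G,T} ∪ P={C} → {A,C,G,T} (+1)
site 3, node RY: R={C} ∪ Y={T} → {C,T} (+1)
site 3, node QRY: Q={C} ∩ RY={C,T} → {C} (+0)
site 3, node BFHPQRY: BFHP={A,C,G,T} ∩ QRY={C} → {C} (+0)
per-site changes: [4, 2, 3, 4]; total = 13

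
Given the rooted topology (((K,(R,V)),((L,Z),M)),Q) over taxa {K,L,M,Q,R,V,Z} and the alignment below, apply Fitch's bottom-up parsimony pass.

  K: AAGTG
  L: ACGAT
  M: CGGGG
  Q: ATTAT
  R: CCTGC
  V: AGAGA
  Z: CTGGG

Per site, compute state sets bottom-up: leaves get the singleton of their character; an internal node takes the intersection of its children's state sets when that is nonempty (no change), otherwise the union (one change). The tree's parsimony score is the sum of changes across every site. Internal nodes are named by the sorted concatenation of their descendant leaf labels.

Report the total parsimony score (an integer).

18

site 0, node RV: R={C} ∪ V={A} → {A,C} (+1)
site 0, node KRV: K={A} ∩ RV={A,C} → {A} (+0)
site 0, node LZ: L={A} ∪ Z={C} → {A,C} (+1)
site 0, node LMZ: LZ={A,C} ∩ M={C} → {C} (+0)
site 0, node KLMRVZ: KRV={A} ∪ LMZ={C} → {A,C} (+1)
site 0, node KLMQRVZ: KLMRVZ={A,C} ∩ Q={A} → {A} (+0)
site 1, node RV: R={C} ∪ V={G} → {C,G} (+1)
site 1, node KRV: K={A} ∪ RV={C,G} → {A,C,G} (+1)
site 1, node LZ: L={C} ∪ Z={T} → {C,T} (+1)
site 1, node LMZ: LZ={C,T} ∪ M={G} → {C,G,T} (+1)
site 1, node KLMRVZ: KRV={A,C,G} ∩ LMZ={C,G,T} → {C,G} (+0)
site 1, node KLMQRVZ: KLMRVZ={C,G} ∪ Q={T} → {C,G,T} (+1)
site 2, node RV: R={T} ∪ V={A} → {A,T} (+1)
site 2, node KRV: K={G} ∪ RV={A,T} → {A,G,T} (+1)
site 2, node LZ: L={G} ∩ Z={G} → {G} (+0)
site 2, node LMZ: LZ={G} ∩ M={G} → {G} (+0)
site 2, node KLMRVZ: KRV={A,G,T} ∩ LMZ={G} → {G} (+0)
site 2, node KLMQRVZ: KLMRVZ={G} ∪ Q={T} → {G,T} (+1)
site 3, node RV: R={G} ∩ V={G} → {G} (+0)
site 3, node KRV: K={T} ∪ RV={G} → {G,T} (+1)
site 3, node LZ: L={A} ∪ Z={G} → {A,G} (+1)
site 3, node LMZ: LZ={A,G} ∩ M={G} → {G} (+0)
site 3, node KLMRVZ: KRV={G,T} ∩ LMZ={G} → {G} (+0)
site 3, node KLMQRVZ: KLMRVZ={G} ∪ Q={A} → {A,G} (+1)
site 4, node RV: R={C} ∪ V={A} → {A,C} (+1)
site 4, node KRV: K={G} ∪ RV={A,C} → {A,C,G} (+1)
site 4, node LZ: L={T} ∪ Z={G} → {G,T} (+1)
site 4, node LMZ: LZ={G,T} ∩ M={G} → {G} (+0)
site 4, node KLMRVZ: KRV={A,C,G} ∩ LMZ={G} → {G} (+0)
site 4, node KLMQRVZ: KLMRVZ={G} ∪ Q={T} → {G,T} (+1)
per-site changes: [3, 5, 3, 3, 4]; total = 18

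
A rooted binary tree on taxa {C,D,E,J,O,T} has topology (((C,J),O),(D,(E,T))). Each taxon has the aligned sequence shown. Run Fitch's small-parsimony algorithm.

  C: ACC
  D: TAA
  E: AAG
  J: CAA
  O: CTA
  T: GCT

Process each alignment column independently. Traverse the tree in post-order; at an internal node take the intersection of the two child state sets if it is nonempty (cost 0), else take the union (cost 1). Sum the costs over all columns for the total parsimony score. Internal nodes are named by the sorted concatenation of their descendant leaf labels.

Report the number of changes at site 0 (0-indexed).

CJ@0: {A} ∪ {C} = {A,C} (union, +1)
CJO@0: {A,C} ∩ {C} = {C} (intersection, +0)
ET@0: {A} ∪ {G} = {A,G} (union, +1)
DET@0: {T} ∪ {A,G} = {A,G,T} (union, +1)
CDEJOT@0: {C} ∪ {A,G,T} = {A,C,G,T} (union, +1)
CJ@1: {C} ∪ {A} = {A,C} (union, +1)
CJO@1: {A,C} ∪ {T} = {A,C,T} (union, +1)
ET@1: {A} ∪ {C} = {A,C} (union, +1)
DET@1: {A} ∩ {A,C} = {A} (intersection, +0)
CDEJOT@1: {A,C,T} ∩ {A} = {A} (intersection, +0)
CJ@2: {C} ∪ {A} = {A,C} (union, +1)
CJO@2: {A,C} ∩ {A} = {A} (intersection, +0)
ET@2: {G} ∪ {T} = {G,T} (union, +1)
DET@2: {A} ∪ {G,T} = {A,G,T} (union, +1)
CDEJOT@2: {A} ∩ {A,G,T} = {A} (intersection, +0)
per-site changes: [4, 3, 3]; total = 10

4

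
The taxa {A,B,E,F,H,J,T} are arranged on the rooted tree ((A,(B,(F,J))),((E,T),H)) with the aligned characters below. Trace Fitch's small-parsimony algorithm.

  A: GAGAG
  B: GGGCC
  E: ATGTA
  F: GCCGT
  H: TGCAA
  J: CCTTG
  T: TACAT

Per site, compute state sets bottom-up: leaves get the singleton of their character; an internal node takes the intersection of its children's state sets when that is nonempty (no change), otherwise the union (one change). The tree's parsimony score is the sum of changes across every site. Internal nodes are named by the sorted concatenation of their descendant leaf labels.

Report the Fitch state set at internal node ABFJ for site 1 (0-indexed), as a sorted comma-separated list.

A,C,G

site 0, node FJ: F={G} ∪ J={C} → {C,G} (+1)
site 0, node BFJ: B={G} ∩ FJ={C,G} → {G} (+0)
site 0, node ABFJ: A={G} ∩ BFJ={G} → {G} (+0)
site 0, node ET: E={A} ∪ T={T} → {A,T} (+1)
site 0, node EHT: ET={A,T} ∩ H={T} → {T} (+0)
site 0, node ABEFHJT: ABFJ={G} ∪ EHT={T} → {G,T} (+1)
site 1, node FJ: F={C} ∩ J={C} → {C} (+0)
site 1, node BFJ: B={G} ∪ FJ={C} → {C,G} (+1)
site 1, node ABFJ: A={A} ∪ BFJ={C,G} → {A,C,G} (+1)
site 1, node ET: E={T} ∪ T={A} → {A,T} (+1)
site 1, node EHT: ET={A,T} ∪ H={G} → {A,G,T} (+1)
site 1, node ABEFHJT: ABFJ={A,C,G} ∩ EHT={A,G,T} → {A,G} (+0)
site 2, node FJ: F={C} ∪ J={T} → {C,T} (+1)
site 2, node BFJ: B={G} ∪ FJ={C,T} → {C,G,T} (+1)
site 2, node ABFJ: A={G} ∩ BFJ={C,G,T} → {G} (+0)
site 2, node ET: E={G} ∪ T={C} → {C,G} (+1)
site 2, node EHT: ET={C,G} ∩ H={C} → {C} (+0)
site 2, node ABEFHJT: ABFJ={G} ∪ EHT={C} → {C,G} (+1)
site 3, node FJ: F={G} ∪ J={T} → {G,T} (+1)
site 3, node BFJ: B={C} ∪ FJ={G,T} → {C,G,T} (+1)
site 3, node ABFJ: A={A} ∪ BFJ={C,G,T} → {A,C,G,T} (+1)
site 3, node ET: E={T} ∪ T={A} → {A,T} (+1)
site 3, node EHT: ET={A,T} ∩ H={A} → {A} (+0)
site 3, node ABEFHJT: ABFJ={A,C,G,T} ∩ EHT={A} → {A} (+0)
site 4, node FJ: F={T} ∪ J={G} → {G,T} (+1)
site 4, node BFJ: B={C} ∪ FJ={G,T} → {C,G,T} (+1)
site 4, node ABFJ: A={G} ∩ BFJ={C,G,T} → {G} (+0)
site 4, node ET: E={A} ∪ T={T} → {A,T} (+1)
site 4, node EHT: ET={A,T} ∩ H={A} → {A} (+0)
site 4, node ABEFHJT: ABFJ={G} ∪ EHT={A} → {A,G} (+1)
per-site changes: [3, 4, 4, 4, 4]; total = 19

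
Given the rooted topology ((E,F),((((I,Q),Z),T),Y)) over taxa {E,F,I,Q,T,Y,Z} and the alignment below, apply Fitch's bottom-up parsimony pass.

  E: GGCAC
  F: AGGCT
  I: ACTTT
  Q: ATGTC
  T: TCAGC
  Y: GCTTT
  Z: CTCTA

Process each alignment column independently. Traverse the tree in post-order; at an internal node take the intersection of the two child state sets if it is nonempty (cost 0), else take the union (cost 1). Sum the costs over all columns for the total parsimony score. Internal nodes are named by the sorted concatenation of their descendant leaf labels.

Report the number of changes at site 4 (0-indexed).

EF@0: {G} ∪ {A} = {A,G} (union, +1)
IQ@0: {A} ∩ {A} = {A} (intersection, +0)
IQZ@0: {A} ∪ {C} = {A,C} (union, +1)
IQTZ@0: {A,C} ∪ {T} = {A,C,T} (union, +1)
IQTYZ@0: {A,C,T} ∪ {G} = {A,C,G,T} (union, +1)
EFIQTYZ@0: {A,G} ∩ {A,C,G,T} = {A,G} (intersection, +0)
EF@1: {G} ∩ {G} = {G} (intersection, +0)
IQ@1: {C} ∪ {T} = {C,T} (union, +1)
IQZ@1: {C,T} ∩ {T} = {T} (intersection, +0)
IQTZ@1: {T} ∪ {C} = {C,T} (union, +1)
IQTYZ@1: {C,T} ∩ {C} = {C} (intersection, +0)
EFIQTYZ@1: {G} ∪ {C} = {C,G} (union, +1)
EF@2: {C} ∪ {G} = {C,G} (union, +1)
IQ@2: {T} ∪ {G} = {G,T} (union, +1)
IQZ@2: {G,T} ∪ {C} = {C,G,T} (union, +1)
IQTZ@2: {C,G,T} ∪ {A} = {A,C,G,T} (union, +1)
IQTYZ@2: {A,C,G,T} ∩ {T} = {T} (intersection, +0)
EFIQTYZ@2: {C,G} ∪ {T} = {C,G,T} (union, +1)
EF@3: {A} ∪ {C} = {A,C} (union, +1)
IQ@3: {T} ∩ {T} = {T} (intersection, +0)
IQZ@3: {T} ∩ {T} = {T} (intersection, +0)
IQTZ@3: {T} ∪ {G} = {G,T} (union, +1)
IQTYZ@3: {G,T} ∩ {T} = {T} (intersection, +0)
EFIQTYZ@3: {A,C} ∪ {T} = {A,C,T} (union, +1)
EF@4: {C} ∪ {T} = {C,T} (union, +1)
IQ@4: {T} ∪ {C} = {C,T} (union, +1)
IQZ@4: {C,T} ∪ {A} = {A,C,T} (union, +1)
IQTZ@4: {A,C,T} ∩ {C} = {C} (intersection, +0)
IQTYZ@4: {C} ∪ {T} = {C,T} (union, +1)
EFIQTYZ@4: {C,T} ∩ {C,T} = {C,T} (intersection, +0)
per-site changes: [4, 3, 5, 3, 4]; total = 19

4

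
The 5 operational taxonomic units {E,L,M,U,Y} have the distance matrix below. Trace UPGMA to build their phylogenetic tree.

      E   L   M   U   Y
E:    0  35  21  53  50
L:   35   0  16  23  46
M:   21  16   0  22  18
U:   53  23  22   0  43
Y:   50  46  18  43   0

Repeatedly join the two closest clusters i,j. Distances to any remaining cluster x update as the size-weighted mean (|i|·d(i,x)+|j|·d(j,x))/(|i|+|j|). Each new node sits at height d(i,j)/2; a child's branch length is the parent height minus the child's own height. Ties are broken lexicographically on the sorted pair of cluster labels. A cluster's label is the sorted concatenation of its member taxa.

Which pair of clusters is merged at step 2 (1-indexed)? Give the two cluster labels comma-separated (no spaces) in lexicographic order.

LM,U

iteration 1: select L,M (d=16); attach at lengths (8, 8); label the merged cluster LM
  updated: d(E,LM)=28, d(LM,U)=45/2, d(LM,Y)=32
iteration 2: select LM,U (d=45/2); attach at lengths (13/4, 45/4); label the merged cluster LMU
  updated: d(E,LMU)=109/3, d(LMU,Y)=107/3
iteration 3: select LMU,Y (d=107/3); attach at lengths (79/12, 107/6); label the merged cluster LMUY
  updated: d(E,LMUY)=159/4
iteration 4: select E,LMUY (d=159/4); attach at lengths (159/8, 49/24); label the merged cluster ELMUY
final tree: (E:159/8,(((L:8,M:8):13/4,U:45/4):79/12,Y:107/6):49/24)
total length: 461/6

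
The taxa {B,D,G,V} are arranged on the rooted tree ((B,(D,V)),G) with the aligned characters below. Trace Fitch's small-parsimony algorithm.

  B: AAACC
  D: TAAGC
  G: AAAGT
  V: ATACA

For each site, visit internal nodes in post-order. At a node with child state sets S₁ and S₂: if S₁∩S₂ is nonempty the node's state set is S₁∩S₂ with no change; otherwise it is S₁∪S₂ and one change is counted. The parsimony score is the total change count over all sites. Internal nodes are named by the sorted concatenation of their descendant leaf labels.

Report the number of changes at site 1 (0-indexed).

1

DV@0: {T} ∪ {A} = {A,T} (union, +1)
BDV@0: {A} ∩ {A,T} = {A} (intersection, +0)
BDGV@0: {A} ∩ {A} = {A} (intersection, +0)
DV@1: {A} ∪ {T} = {A,T} (union, +1)
BDV@1: {A} ∩ {A,T} = {A} (intersection, +0)
BDGV@1: {A} ∩ {A} = {A} (intersection, +0)
DV@2: {A} ∩ {A} = {A} (intersection, +0)
BDV@2: {A} ∩ {A} = {A} (intersection, +0)
BDGV@2: {A} ∩ {A} = {A} (intersection, +0)
DV@3: {G} ∪ {C} = {C,G} (union, +1)
BDV@3: {C} ∩ {C,G} = {C} (intersection, +0)
BDGV@3: {C} ∪ {G} = {C,G} (union, +1)
DV@4: {C} ∪ {A} = {A,C} (union, +1)
BDV@4: {C} ∩ {A,C} = {C} (intersection, +0)
BDGV@4: {C} ∪ {T} = {C,T} (union, +1)
per-site changes: [1, 1, 0, 2, 2]; total = 6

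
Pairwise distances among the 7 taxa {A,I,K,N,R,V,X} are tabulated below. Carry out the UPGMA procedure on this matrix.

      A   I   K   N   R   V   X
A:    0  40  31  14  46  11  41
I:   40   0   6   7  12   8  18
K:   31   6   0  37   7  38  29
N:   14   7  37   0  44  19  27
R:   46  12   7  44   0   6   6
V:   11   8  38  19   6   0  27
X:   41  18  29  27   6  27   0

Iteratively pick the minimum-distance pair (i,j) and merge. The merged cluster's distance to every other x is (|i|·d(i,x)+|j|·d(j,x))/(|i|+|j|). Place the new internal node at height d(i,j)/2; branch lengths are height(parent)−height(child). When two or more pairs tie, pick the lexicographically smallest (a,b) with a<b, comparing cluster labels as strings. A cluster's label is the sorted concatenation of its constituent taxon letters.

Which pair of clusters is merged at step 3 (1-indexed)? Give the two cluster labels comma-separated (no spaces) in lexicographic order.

A,N

1. join I+K (d=6) ⇒ IK; edges |I|=3, |K|=3
  updated: d(A,IK)=71/2, d(IK,N)=22, d(IK,R)=19/2, d(IK,V)=23, d(IK,X)=47/2
2. join R+V (d=6) ⇒ RV; edges |R|=3, |V|=3
  updated: d(A,RV)=57/2, d(IK,RV)=65/4, d(N,RV)=63/2, d(RV,X)=33/2
3. join A+N (d=14) ⇒ AN; edges |A|=7, |N|=7
  updated: d(AN,IK)=115/4, d(AN,RV)=30, d(AN,X)=34
4. join IK+RV (d=65/4) ⇒ IKRV; edges |IK|=41/8, |RV|=41/8
  updated: d(AN,IKRV)=235/8, d(IKRV,X)=20
5. join IKRV+X (d=20) ⇒ IKRVX; edges |IKRV|=15/8, |X|=10
  updated: d(AN,IKRVX)=303/10
6. join AN+IKRVX (d=303/10) ⇒ AIKNRVX; edges |AN|=163/20, |IKRVX|=103/20
final tree: ((A:7,N:7):163/20,(((I:3,K:3):41/8,(R:3,V:3):41/8):15/8,X:10):103/20)
total length: 2457/40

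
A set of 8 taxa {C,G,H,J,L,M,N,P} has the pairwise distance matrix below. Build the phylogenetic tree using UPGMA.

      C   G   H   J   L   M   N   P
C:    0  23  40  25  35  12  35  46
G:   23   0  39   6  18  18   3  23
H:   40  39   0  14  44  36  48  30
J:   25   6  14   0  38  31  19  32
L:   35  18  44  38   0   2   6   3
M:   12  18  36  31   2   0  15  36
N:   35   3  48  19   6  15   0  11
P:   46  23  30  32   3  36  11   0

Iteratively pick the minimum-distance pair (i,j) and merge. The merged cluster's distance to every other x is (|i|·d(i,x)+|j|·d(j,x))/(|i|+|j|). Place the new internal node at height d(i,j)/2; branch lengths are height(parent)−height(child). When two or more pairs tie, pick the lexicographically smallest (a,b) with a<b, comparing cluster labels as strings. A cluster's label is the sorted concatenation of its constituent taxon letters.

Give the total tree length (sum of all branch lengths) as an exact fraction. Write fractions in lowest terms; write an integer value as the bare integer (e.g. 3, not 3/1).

3347/42

1. join L+M (d=2) ⇒ LM; edges |L|=1, |M|=1
  updated: d(C,LM)=47/2, d(G,LM)=18, d(H,LM)=40, d(J,LM)=69/2, d(LM,N)=21/2, d(LM,P)=39/2
2. join G+N (d=3) ⇒ GN; edges |G|=3/2, |N|=3/2
  updated: d(C,GN)=29, d(GN,H)=87/2, d(GN,J)=25/2, d(GN,LM)=57/4, d(GN,P)=17
3. join GN+J (d=25/2) ⇒ GJN; edges |GN|=19/4, |J|=25/4
  updated: d(C,GJN)=83/3, d(GJN,H)=101/3, d(GJN,LM)=21, d(GJN,P)=22
4. join LM+P (d=39/2) ⇒ LMP; edges |LM|=35/4, |P|=39/4
  updated: d(C,LMP)=31, d(GJN,LMP)=64/3, d(H,LMP)=110/3
5. join GJN+LMP (d=64/3) ⇒ GJLMNP; edges |GJN|=53/12, |LMP|=11/12
  updated: d(C,GJLMNP)=88/3, d(GJLMNP,H)=211/6
6. join C+GJLMNP (d=88/3) ⇒ CGJLMNP; edges |C|=44/3, |GJLMNP|=4
  updated: d(CGJLMNP,H)=251/7
7. join CGJLMNP+H (d=251/7) ⇒ CGHJLMNP; edges |CGJLMNP|=137/42, |H|=251/14
final tree: ((C:44/3,(((G:3/2,N:3/2):19/4,J:25/4):53/12,((L:1,M:1):35/4,P:39/4):11/12):4):137/42,H:251/14)
total length: 3347/42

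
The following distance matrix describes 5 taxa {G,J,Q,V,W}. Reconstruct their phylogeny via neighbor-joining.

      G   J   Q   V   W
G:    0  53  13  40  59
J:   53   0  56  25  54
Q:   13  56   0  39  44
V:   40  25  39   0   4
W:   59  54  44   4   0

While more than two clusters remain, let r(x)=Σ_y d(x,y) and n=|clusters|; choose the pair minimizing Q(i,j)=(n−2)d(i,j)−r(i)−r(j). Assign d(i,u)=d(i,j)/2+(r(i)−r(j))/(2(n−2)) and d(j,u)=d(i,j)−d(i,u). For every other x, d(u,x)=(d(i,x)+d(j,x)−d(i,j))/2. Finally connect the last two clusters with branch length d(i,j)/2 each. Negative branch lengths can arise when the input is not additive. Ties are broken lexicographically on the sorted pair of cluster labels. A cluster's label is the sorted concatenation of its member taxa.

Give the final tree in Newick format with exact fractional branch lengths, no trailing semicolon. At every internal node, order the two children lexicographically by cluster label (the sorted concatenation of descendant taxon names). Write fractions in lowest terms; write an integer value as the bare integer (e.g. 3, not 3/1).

((((G:26/3,Q:13/3):95/4,J:97/4):53/4,V:-33/4):49/8,W:49/8)

iteration 1: select G,Q (d=13, Q=-278); attach at lengths (26/3, 13/3); label the merged cluster GQ
  updated: d(GQ,J)=48, d(GQ,V)=33, d(GQ,W)=45
iteration 2: select GQ,J (d=48, Q=-157); attach at lengths (95/4, 97/4); label the merged cluster GJQ
  updated: d(GJQ,V)=5, d(GJQ,W)=51/2
iteration 3: select GJQ,V (d=5, Q=-69/2); attach at lengths (53/4, -33/4); label the merged cluster GJQV
  updated: d(GJQV,W)=49/4
iteration 4: select GJQV,W (d=49/4); attach at lengths (49/8, 49/8); label the merged cluster GJQVW
final tree: ((((G:26/3,Q:13/3):95/4,J:97/4):53/4,V:-33/4):49/8,W:49/8)
total length: 313/4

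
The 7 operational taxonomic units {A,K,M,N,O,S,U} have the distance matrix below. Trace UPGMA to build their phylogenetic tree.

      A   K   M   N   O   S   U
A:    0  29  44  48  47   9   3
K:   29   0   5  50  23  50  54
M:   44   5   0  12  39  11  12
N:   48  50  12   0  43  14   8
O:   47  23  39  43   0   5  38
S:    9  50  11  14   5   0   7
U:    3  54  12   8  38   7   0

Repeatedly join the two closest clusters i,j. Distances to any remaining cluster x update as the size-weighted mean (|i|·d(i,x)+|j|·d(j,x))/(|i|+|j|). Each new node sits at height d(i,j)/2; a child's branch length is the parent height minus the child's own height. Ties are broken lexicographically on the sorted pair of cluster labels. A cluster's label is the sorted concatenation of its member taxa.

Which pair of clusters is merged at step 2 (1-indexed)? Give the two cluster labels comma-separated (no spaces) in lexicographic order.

K,M

iteration 1: select A,U (d=3); attach at lengths (3/2, 3/2); label the merged cluster AU
  updated: d(AU,K)=83/2, d(AU,M)=28, d(AU,N)=28, d(AU,O)=85/2, d(AU,S)=8
iteration 2: select K,M (d=5); attach at lengths (5/2, 5/2); label the merged cluster KM
  updated: d(AU,KM)=139/4, d(KM,N)=31, d(KM,O)=31, d(KM,S)=61/2
iteration 3: select O,S (d=5); attach at lengths (5/2, 5/2); label the merged cluster OS
  updated: d(AU,OS)=101/4, d(KM,OS)=123/4, d(N,OS)=57/2
iteration 4: select AU,OS (d=101/4); attach at lengths (89/8, 81/8); label the merged cluster AOSU
  updated: d(AOSU,KM)=131/4, d(AOSU,N)=113/4
iteration 5: select AOSU,N (d=113/4); attach at lengths (3/2, 113/8); label the merged cluster ANOSU
  updated: d(ANOSU,KM)=162/5
iteration 6: select ANOSU,KM (d=162/5); attach at lengths (83/40, 137/10); label the merged cluster AKMNOSU
final tree: ((((A:3/2,U:3/2):89/8,(O:5/2,S:5/2):81/8):3/2,N:113/8):83/40,(K:5/2,M:5/2):137/10)
total length: 1313/20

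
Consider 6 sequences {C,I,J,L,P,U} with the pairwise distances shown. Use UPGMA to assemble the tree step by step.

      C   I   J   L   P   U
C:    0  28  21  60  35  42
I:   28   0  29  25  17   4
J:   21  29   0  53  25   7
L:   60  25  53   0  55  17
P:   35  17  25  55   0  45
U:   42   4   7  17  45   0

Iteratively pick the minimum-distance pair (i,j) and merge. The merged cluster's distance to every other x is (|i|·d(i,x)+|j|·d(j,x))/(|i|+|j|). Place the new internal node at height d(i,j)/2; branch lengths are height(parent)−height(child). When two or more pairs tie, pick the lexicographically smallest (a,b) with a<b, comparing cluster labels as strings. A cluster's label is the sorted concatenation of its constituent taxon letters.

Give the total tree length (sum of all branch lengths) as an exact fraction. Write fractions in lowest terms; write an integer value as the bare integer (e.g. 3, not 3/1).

333/4

1. join I+U (d=4) ⇒ IU; edges |I|=2, |U|=2
  updated: d(C,IU)=35, d(IU,J)=18, d(IU,L)=21, d(IU,P)=31
2. join IU+J (d=18) ⇒ IJU; edges |IU|=7, |J|=9
  updated: d(C,IJU)=91/3, d(IJU,L)=95/3, d(IJU,P)=29
3. join IJU+P (d=29) ⇒ IJPU; edges |IJU|=11/2, |P|=29/2
  updated: d(C,IJPU)=63/2, d(IJPU,L)=75/2
4. join C+IJPU (d=63/2) ⇒ CIJPU; edges |C|=63/4, |IJPU|=5/4
  updated: d(CIJPU,L)=42
5. join CIJPU+L (d=42) ⇒ CIJLPU; edges |CIJPU|=21/4, |L|=21
final tree: ((C:63/4,(((I:2,U:2):7,J:9):11/2,P:29/2):5/4):21/4,L:21)
total length: 333/4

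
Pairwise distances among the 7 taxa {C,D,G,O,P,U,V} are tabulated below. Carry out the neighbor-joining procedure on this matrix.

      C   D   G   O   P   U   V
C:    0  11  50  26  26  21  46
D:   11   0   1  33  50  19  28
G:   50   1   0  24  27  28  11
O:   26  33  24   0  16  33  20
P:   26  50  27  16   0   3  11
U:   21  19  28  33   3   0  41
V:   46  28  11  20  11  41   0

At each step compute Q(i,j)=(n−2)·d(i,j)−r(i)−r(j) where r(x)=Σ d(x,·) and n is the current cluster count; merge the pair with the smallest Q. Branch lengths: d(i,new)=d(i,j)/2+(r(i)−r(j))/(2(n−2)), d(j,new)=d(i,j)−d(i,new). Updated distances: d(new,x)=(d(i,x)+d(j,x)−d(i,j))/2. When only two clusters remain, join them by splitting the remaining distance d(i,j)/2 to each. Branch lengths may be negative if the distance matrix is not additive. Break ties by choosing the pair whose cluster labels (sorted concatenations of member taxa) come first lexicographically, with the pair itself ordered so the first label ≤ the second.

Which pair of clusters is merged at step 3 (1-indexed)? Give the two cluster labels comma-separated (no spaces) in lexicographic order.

1. join D+G (d=1, Q=-278) ⇒ DG; edges |D|=3/5, |G|=2/5
  updated: d(C,DG)=30, d(DG,O)=28, d(DG,P)=38, d(DG,U)=23, d(DG,V)=19
2. join P+U (d=3, Q=-203) ⇒ PU; edges |P|=-15/8, |U|=39/8
  updated: d(C,PU)=22, d(DG,PU)=29, d(O,PU)=23, d(PU,V)=49/2
3. join DG+V (d=19, Q=-317/2) ⇒ DGV; edges |DG|=107/12, |V|=121/12
  updated: d(C,DGV)=57/2, d(DGV,O)=29/2, d(DGV,PU)=69/4
4. join C+PU (d=22, Q=-379/4) ⇒ CPU; edges |C|=233/16, |PU|=119/16
  updated: d(CPU,DGV)=95/8, d(CPU,O)=27/2
5. join CPU+DGV (d=95/8, Q=-319/8) ⇒ CDGPUV; edges |CPU|=87/16, |DGV|=103/16
  updated: d(CDGPUV,O)=129/16
6. join CDGPUV+O (d=129/16) ⇒ CDGOPUV; edges |CDGPUV|=129/32, |O|=129/32
final tree: (((C:233/16,(P:-15/8,U:39/8):119/16):87/16,((D:3/5,G:2/5):107/12,V:121/12):103/16):129/32,O:129/32)
total length: 1039/16

DG,V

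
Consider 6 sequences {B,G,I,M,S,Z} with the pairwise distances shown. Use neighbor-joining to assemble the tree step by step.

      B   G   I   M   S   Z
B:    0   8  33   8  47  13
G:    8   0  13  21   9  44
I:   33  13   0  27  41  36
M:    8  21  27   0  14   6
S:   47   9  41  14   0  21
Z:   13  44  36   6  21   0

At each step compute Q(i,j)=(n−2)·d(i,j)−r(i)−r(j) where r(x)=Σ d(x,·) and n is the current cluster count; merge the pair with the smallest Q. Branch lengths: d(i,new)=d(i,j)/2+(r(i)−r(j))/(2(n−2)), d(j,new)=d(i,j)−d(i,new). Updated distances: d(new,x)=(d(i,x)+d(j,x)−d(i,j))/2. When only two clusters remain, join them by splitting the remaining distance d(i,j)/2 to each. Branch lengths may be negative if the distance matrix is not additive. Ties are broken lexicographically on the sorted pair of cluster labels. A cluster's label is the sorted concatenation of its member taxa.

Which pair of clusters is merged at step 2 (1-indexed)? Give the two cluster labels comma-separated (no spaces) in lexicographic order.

GI,S

step 1: merge (G,I) at d=13, Q=-193; branch lengths G→-3/8, I→107/8; new cluster GI
  updated: d(B,GI)=14, d(GI,M)=35/2, d(GI,S)=37/2, d(GI,Z)=67/2
step 2: merge (GI,S) at d=37/2, Q=-257/2; branch lengths GI→77/12, S→145/12; new cluster GIS
  updated: d(B,GIS)=85/4, d(GIS,M)=13/2, d(GIS,Z)=18
step 3: merge (B,Z) at d=13, Q=-213/4; branch lengths B→125/16, Z→83/16; new cluster BZ
  updated: d(BZ,GIS)=105/8, d(BZ,M)=1/2
step 4: merge (BZ,GIS) at d=105/8, Q=-161/8; branch lengths BZ→57/16, GIS→153/16; new cluster BGISZ
  updated: d(BGISZ,M)=-49/16
step 5: merge (BGISZ,M) at d=-49/16; branch lengths BGISZ→-49/32, M→-49/32; new cluster BGIMSZ
final tree: (((B:125/16,Z:83/16):57/16,((G:-3/8,I:107/8):77/12,S:145/12):153/16):-49/32,M:-49/32)
total length: 873/16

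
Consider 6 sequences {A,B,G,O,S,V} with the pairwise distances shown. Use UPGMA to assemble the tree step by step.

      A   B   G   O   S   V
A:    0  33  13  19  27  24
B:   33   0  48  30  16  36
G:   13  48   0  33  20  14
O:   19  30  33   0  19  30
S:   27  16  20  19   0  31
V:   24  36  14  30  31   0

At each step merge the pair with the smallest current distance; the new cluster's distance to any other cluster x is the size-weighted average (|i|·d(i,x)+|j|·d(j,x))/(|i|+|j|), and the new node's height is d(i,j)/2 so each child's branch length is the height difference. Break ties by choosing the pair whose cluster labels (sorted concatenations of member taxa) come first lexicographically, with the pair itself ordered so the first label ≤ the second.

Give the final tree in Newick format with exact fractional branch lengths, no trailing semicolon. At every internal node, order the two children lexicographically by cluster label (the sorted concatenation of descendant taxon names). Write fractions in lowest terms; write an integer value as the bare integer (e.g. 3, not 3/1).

iteration 1: select A,G (d=13); attach at lengths (13/2, 13/2); label the merged cluster AG
  updated: d(AG,B)=81/2, d(AG,O)=26, d(AG,S)=47/2, d(AG,V)=19
iteration 2: select B,S (d=16); attach at lengths (8, 8); label the merged cluster BS
  updated: d(AG,BS)=32, d(BS,O)=49/2, d(BS,V)=67/2
iteration 3: select AG,V (d=19); attach at lengths (3, 19/2); label the merged cluster AGV
  updated: d(AGV,BS)=65/2, d(AGV,O)=82/3
iteration 4: select BS,O (d=49/2); attach at lengths (17/4, 49/4); label the merged cluster BOS
  updated: d(AGV,BOS)=277/9
iteration 5: select AGV,BOS (d=277/9); attach at lengths (53/9, 113/36); label the merged cluster ABGOSV
final tree: (((A:13/2,G:13/2):3,V:19/2):53/9,((B:8,S:8):17/4,O:49/4):113/36)
total length: 2413/36

(((A:13/2,G:13/2):3,V:19/2):53/9,((B:8,S:8):17/4,O:49/4):113/36)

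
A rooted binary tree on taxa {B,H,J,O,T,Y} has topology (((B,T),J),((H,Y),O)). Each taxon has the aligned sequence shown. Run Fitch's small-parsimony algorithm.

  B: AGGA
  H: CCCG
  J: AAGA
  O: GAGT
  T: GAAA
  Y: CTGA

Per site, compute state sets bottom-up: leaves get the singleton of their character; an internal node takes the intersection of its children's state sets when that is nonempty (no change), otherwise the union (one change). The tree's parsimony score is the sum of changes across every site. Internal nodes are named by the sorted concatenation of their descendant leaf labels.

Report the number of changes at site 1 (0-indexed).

3

[col 0] BT: children B:{A}, T:{G} ∪→ {A,G}; cost 1
[col 0] BJT: children BT:{A,G}, J:{A} ∩→ {A}; cost 0
[col 0] HY: children H:{C}, Y:{C} ∩→ {C}; cost 0
[col 0] HOY: children HY:{C}, O:{G} ∪→ {C,G}; cost 1
[col 0] BHJOTY: children BJT:{A}, HOY:{C,G} ∪→ {A,C,G}; cost 1
[col 1] BT: children B:{G}, T:{A} ∪→ {A,G}; cost 1
[col 1] BJT: children BT:{A,G}, J:{A} ∩→ {A}; cost 0
[col 1] HY: children H:{C}, Y:{T} ∪→ {C,T}; cost 1
[col 1] HOY: children HY:{C,T}, O:{A} ∪→ {A,C,T}; cost 1
[col 1] BHJOTY: children BJT:{A}, HOY:{A,C,T} ∩→ {A}; cost 0
[col 2] BT: children B:{G}, T:{A} ∪→ {A,G}; cost 1
[col 2] BJT: children BT:{A,G}, J:{G} ∩→ {G}; cost 0
[col 2] HY: children H:{C}, Y:{G} ∪→ {C,G}; cost 1
[col 2] HOY: children HY:{C,G}, O:{G} ∩→ {G}; cost 0
[col 2] BHJOTY: children BJT:{G}, HOY:{G} ∩→ {G}; cost 0
[col 3] BT: children B:{A}, T:{A} ∩→ {A}; cost 0
[col 3] BJT: children BT:{A}, J:{A} ∩→ {A}; cost 0
[col 3] HY: children H:{G}, Y:{A} ∪→ {A,G}; cost 1
[col 3] HOY: children HY:{A,G}, O:{T} ∪→ {A,G,T}; cost 1
[col 3] BHJOTY: children BJT:{A}, HOY:{A,G,T} ∩→ {A}; cost 0
per-site changes: [3, 3, 2, 2]; total = 10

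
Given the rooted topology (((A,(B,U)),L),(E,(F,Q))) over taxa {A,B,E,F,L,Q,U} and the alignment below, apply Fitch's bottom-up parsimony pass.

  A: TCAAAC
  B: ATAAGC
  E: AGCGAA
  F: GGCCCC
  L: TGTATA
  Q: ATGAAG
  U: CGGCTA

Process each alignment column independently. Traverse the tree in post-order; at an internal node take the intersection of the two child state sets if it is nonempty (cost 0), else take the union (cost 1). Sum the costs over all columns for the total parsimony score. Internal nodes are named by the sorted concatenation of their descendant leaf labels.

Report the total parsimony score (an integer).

site 0, node BU: B={A} ∪ U={C} → {A,C} (+1)
site 0, node ABU: A={T} ∪ BU={A,C} → {A,C,T} (+1)
site 0, node ABLU: ABU={A,C,T} ∩ L={T} → {T} (+0)
site 0, node FQ: F={G} ∪ Q={A} → {A,G} (+1)
site 0, node EFQ: E={A} ∩ FQ={A,G} → {A} (+0)
site 0, node ABEFLQU: ABLU={T} ∪ EFQ={A} → {A,T} (+1)
site 1, node BU: B={T} ∪ U={G} → {G,T} (+1)
site 1, node ABU: A={C} ∪ BU={G,T} → {C,G,T} (+1)
site 1, node ABLU: ABU={C,G,T} ∩ L={G} → {G} (+0)
site 1, node FQ: F={G} ∪ Q={T} → {G,T} (+1)
site 1, node EFQ: E={G} ∩ FQ={G,T} → {G} (+0)
site 1, node ABEFLQU: ABLU={G} ∩ EFQ={G} → {G} (+0)
site 2, node BU: B={A} ∪ U={G} → {A,G} (+1)
site 2, node ABU: A={A} ∩ BU={A,G} → {A} (+0)
site 2, node ABLU: ABU={A} ∪ L={T} → {A,T} (+1)
site 2, node FQ: F={C} ∪ Q={G} → {C,G} (+1)
site 2, node EFQ: E={C} ∩ FQ={C,G} → {C} (+0)
site 2, node ABEFLQU: ABLU={A,T} ∪ EFQ={C} → {A,C,T} (+1)
site 3, node BU: B={A} ∪ U={C} → {A,C} (+1)
site 3, node ABU: A={A} ∩ BU={A,C} → {A} (+0)
site 3, node ABLU: ABU={A} ∩ L={A} → {A} (+0)
site 3, node FQ: F={C} ∪ Q={A} → {A,C} (+1)
site 3, node EFQ: E={G} ∪ FQ={A,C} → {A,C,G} (+1)
site 3, node ABEFLQU: ABLU={A} ∩ EFQ={A,C,G} → {A} (+0)
site 4, node BU: B={G} ∪ U={T} → {G,T} (+1)
site 4, node ABU: A={A} ∪ BU={G,T} → {A,G,T} (+1)
site 4, node ABLU: ABU={A,G,T} ∩ L={T} → {T} (+0)
site 4, node FQ: F={C} ∪ Q={A} → {A,C} (+1)
site 4, node EFQ: E={A} ∩ FQ={A,C} → {A} (+0)
site 4, node ABEFLQU: ABLU={T} ∪ EFQ={A} → {A,T} (+1)
site 5, node BU: B={C} ∪ U={A} → {A,C} (+1)
site 5, node ABU: A={C} ∩ BU={A,C} → {C} (+0)
site 5, node ABLU: ABU={C} ∪ L={A} → {A,C} (+1)
site 5, node FQ: F={C} ∪ Q={G} → {C,G} (+1)
site 5, node EFQ: E={A} ∪ FQ={C,G} → {A,C,G} (+1)
site 5, node ABEFLQU: ABLU={A,C} ∩ EFQ={A,C,G} → {A,C} (+0)
per-site changes: [4, 3, 4, 3, 4, 4]; total = 22

22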